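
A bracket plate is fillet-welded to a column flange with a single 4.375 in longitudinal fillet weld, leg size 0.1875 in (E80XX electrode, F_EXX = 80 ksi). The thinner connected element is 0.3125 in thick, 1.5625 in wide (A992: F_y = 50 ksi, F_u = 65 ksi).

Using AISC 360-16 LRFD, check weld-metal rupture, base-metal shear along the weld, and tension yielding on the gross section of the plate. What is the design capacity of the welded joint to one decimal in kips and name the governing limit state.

20.9 kips (weld metal governs)

Weld metal: throat = 0.707×0.1875 = 0.13256 in, L = 4.375 in. φR_n = 0.75 × 0.6 × 80 × 0.13256 × 4.375 = 20.9 kips.
Base metal shear (0.3125 in plate): yield φR_n = 1.0×0.6×50×0.3125×4.375 = 41.0 kips; rupture φR_n = 0.75×0.6×65×0.3125×4.375 = 40.0 kips; take 40.0 kips (rupture).
Tension yield (gross): A_g = 1.5625×0.3125 = 0.48828 in². φR_n = 0.90 × 50 × 0.48828 = 22.0 kips.
Governing: min(20.9, 40.0, 22.0) = 20.9 kips → weld metal.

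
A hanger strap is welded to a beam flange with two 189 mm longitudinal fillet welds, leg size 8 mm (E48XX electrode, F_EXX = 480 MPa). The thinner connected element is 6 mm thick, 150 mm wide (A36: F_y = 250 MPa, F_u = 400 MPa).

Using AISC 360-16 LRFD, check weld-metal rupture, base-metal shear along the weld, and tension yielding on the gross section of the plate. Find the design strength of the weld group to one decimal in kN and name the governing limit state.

202.5 kN (gross-section yield governs)

Weld metal: throat = 0.707×8 = 5.656 mm, L = 2×189 = 378 mm. φR_n = 0.75 × 0.6 × 480 × 5.656 × 378 = 461.8 kN.
Base metal shear (6 mm plate): yield φR_n = 1.0×0.6×250×6×378 = 340.2 kN; rupture φR_n = 0.75×0.6×400×6×378 = 408.2 kN; take 340.2 kN (yield).
Tension yield (gross): A_g = 150×6 = 900 mm². φR_n = 0.90 × 250 × 900 = 202.5 kN.
Governing: min(461.8, 340.2, 202.5) = 202.5 kN → gross-section yield.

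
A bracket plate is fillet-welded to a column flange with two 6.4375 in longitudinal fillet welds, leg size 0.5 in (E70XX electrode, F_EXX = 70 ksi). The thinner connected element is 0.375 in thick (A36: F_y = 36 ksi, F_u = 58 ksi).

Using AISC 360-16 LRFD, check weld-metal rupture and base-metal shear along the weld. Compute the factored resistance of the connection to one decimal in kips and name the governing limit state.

Weld metal: throat = 0.707×0.5 = 0.3535 in, L = 2×6.4375 = 12.875 in. φR_n = 0.75 × 0.6 × 70 × 0.3535 × 12.875 = 143.4 kips.
Base metal shear (0.375 in plate): yield φR_n = 1.0×0.6×36×0.375×12.875 = 104.3 kips; rupture φR_n = 0.75×0.6×58×0.375×12.875 = 126.0 kips; take 104.3 kips (yield).
Governing: min(143.4, 104.3) = 104.3 kips → base-metal shear.

104.3 kips (base-metal shear governs)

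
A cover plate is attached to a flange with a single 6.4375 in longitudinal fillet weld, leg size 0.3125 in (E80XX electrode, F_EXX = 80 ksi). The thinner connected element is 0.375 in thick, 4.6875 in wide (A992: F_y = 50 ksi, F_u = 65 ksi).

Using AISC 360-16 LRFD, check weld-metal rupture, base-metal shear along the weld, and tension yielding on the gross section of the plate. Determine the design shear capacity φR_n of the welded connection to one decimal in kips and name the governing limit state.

Weld metal: throat = 0.707×0.3125 = 0.22094 in, L = 6.4375 in. φR_n = 0.75 × 0.6 × 80 × 0.22094 × 6.4375 = 51.2 kips.
Base metal shear (0.375 in plate): yield φR_n = 1.0×0.6×50×0.375×6.4375 = 72.4 kips; rupture φR_n = 0.75×0.6×65×0.375×6.4375 = 70.6 kips; take 70.6 kips (rupture).
Tension yield (gross): A_g = 4.6875×0.375 = 1.7578 in². φR_n = 0.90 × 50 × 1.7578 = 79.1 kips.
Governing: min(51.2, 70.6, 79.1) = 51.2 kips → weld metal.

51.2 kips (weld metal governs)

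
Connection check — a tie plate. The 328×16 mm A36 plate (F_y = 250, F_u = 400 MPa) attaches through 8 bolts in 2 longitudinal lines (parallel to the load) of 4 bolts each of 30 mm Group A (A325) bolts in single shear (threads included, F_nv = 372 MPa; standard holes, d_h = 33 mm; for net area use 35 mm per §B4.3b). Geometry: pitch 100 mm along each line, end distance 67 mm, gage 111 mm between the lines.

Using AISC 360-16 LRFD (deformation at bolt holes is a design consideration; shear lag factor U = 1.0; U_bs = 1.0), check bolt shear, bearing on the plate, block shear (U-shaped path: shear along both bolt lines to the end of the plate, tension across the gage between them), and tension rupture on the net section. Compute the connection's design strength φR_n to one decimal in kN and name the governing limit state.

1238.4 kN (net-section rupture governs)

Bolt shear: A_b = π(30)²/4 = 706.86 mm². φR_n = 0.75 × 372 × 706.86 × 8 × 1 = 1577.7 kN.
Bearing (16 mm plate, F_u = 400 MPa): end bolts L_c = 67 − 33/2 = 50.5, R_n = min(1.2×50.5×16×400, 2.4×30×16×400) = 387.84 kN/bolt; interior L_c = 100 − 33 = 67, R_n = 460.8 kN/bolt. φR_n = 0.75 × (2×387.84 + 6×460.8) = 2655.4 kN.
Block shear: shear path 2×[67+3×100] = 2×367 mm, A_gv = 11744, A_nv = 2×(367 − 3.5×35)×16 = 7824 mm²; tension across gage: (111 − 1×35)×16 = 1216 mm². R_n = min(0.6×400×7824, 0.6×250×11744) + 1.0×400×1216 = min(1877.8, 1761.6) + 486.4 = 2248 kN. φR_n = 0.75 × 2248 = 1686.0 kN.
Tension rupture (net): A_n = (328 − 2×35)×16 = 4128 mm² (U = 1.0, A_e = A_n). φR_n = 0.75 × 400 × 4128 = 1238.4 kN.
Governing: min(1577.7, 2655.4, 1686.0, 1238.4) = 1238.4 kN → net-section rupture.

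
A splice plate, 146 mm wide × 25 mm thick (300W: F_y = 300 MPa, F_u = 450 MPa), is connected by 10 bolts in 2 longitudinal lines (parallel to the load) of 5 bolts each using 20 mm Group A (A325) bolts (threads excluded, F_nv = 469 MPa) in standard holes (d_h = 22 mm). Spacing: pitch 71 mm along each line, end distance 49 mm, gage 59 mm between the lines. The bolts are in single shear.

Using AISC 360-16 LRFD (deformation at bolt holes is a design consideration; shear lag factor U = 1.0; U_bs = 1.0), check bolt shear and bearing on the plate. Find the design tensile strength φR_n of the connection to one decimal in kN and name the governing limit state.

Bolt shear: A_b = π(20)²/4 = 314.16 mm². φR_n = 0.75 × 469 × 314.16 × 10 × 1 = 1105.1 kN.
Bearing (25 mm plate, F_u = 450 MPa): end bolts L_c = 49 − 22/2 = 38, R_n = min(1.2×38×25×450, 2.4×20×25×450) = 513 kN/bolt; interior L_c = 71 − 22 = 49, R_n = 540 kN/bolt. φR_n = 0.75 × (2×513 + 8×540) = 4009.5 kN.
Governing: min(1105.1, 4009.5) = 1105.1 kN → bolt shear.

1105.1 kN (bolt shear governs)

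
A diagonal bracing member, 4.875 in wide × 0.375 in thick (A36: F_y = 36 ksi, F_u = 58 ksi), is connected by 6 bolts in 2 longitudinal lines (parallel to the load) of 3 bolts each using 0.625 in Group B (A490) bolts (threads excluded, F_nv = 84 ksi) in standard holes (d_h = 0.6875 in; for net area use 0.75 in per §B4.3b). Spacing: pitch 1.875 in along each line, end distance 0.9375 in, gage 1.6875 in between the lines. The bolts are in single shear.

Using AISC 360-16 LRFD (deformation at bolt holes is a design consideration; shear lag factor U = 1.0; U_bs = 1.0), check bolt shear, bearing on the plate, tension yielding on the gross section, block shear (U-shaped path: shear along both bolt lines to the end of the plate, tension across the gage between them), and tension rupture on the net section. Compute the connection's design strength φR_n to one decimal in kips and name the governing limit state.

Bolt shear: A_b = π(0.625)²/4 = 0.3068 in². φR_n = 0.75 × 84 × 0.3068 × 6 × 1 = 116.0 kips.
Bearing (0.375 in plate, F_u = 58 ksi): end bolts L_c = 0.9375 − 0.6875/2 = 0.59375, R_n = min(1.2×0.59375×0.375×58, 2.4×0.625×0.375×58) = 15.497 kips/bolt; interior L_c = 1.875 − 0.6875 = 1.1875, R_n = 30.994 kips/bolt. φR_n = 0.75 × (2×15.497 + 4×30.994) = 116.2 kips.
Tension yield (gross): A_g = 4.875×0.375 = 1.8281 in². φR_n = 0.90 × 36 × 1.8281 = 59.2 kips.
Block shear: shear path 2×[0.9375+2×1.875] = 2×4.6875 in, A_gv = 3.5156, A_nv = 2×(4.6875 − 2.5×0.75)×0.375 = 2.1094 in²; tension across gage: (1.6875 − 1×0.75)×0.375 = 0.35156 in². R_n = min(0.6×58×2.1094, 0.6×36×3.5156) + 1.0×58×0.35156 = min(73.407, 75.937) + 20.39 = 93.797 kips. φR_n = 0.75 × 93.797 = 70.3 kips.
Tension rupture (net): A_n = (4.875 − 2×0.75)×0.375 = 1.2656 in² (U = 1.0, A_e = A_n). φR_n = 0.75 × 58 × 1.2656 = 55.1 kips.
Governing: min(116.0, 116.2, 59.2, 70.3, 55.1) = 55.1 kips → net-section rupture.

55.1 kips (net-section rupture governs)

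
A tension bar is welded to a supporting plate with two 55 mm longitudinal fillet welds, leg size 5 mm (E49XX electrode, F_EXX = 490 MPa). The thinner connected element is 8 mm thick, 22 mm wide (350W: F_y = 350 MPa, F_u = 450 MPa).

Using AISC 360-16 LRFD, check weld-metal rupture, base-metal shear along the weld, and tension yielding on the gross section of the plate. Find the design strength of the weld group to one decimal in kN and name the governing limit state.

Weld metal: throat = 0.707×5 = 3.535 mm, L = 2×55 = 110 mm. φR_n = 0.75 × 0.6 × 490 × 3.535 × 110 = 85.7 kN.
Base metal shear (8 mm plate): yield φR_n = 1.0×0.6×350×8×110 = 184.8 kN; rupture φR_n = 0.75×0.6×450×8×110 = 178.2 kN; take 178.2 kN (rupture).
Tension yield (gross): A_g = 22×8 = 176 mm². φR_n = 0.90 × 350 × 176 = 55.4 kN.
Governing: min(85.7, 178.2, 55.4) = 55.4 kN → gross-section yield.

55.4 kN (gross-section yield governs)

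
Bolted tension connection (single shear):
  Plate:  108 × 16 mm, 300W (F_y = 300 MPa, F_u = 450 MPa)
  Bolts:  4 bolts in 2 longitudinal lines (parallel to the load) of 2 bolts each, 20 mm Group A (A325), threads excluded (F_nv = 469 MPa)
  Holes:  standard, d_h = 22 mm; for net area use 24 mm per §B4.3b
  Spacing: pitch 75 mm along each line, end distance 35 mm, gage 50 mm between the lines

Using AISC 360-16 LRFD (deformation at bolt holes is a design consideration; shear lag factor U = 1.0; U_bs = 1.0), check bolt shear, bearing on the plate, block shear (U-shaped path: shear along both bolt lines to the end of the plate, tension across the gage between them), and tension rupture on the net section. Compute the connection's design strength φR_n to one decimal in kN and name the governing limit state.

324.0 kN (net-section rupture governs)

Bolt shear: A_b = π(20)²/4 = 314.16 mm². φR_n = 0.75 × 469 × 314.16 × 4 × 1 = 442.0 kN.
Bearing (16 mm plate, F_u = 450 MPa): end bolts L_c = 35 − 22/2 = 24, R_n = min(1.2×24×16×450, 2.4×20×16×450) = 207.36 kN/bolt; interior L_c = 75 − 22 = 53, R_n = 345.6 kN/bolt. φR_n = 0.75 × (2×207.36 + 2×345.6) = 829.4 kN.
Block shear: shear path 2×[35+1×75] = 2×110 mm, A_gv = 3520, A_nv = 2×(110 − 1.5×24)×16 = 2368 mm²; tension across gage: (50 − 1×24)×16 = 416 mm². R_n = min(0.6×450×2368, 0.6×300×3520) + 1.0×450×416 = min(639.36, 633.6) + 187.2 = 820.8 kN. φR_n = 0.75 × 820.8 = 615.6 kN.
Tension rupture (net): A_n = (108 − 2×24)×16 = 960 mm² (U = 1.0, A_e = A_n). φR_n = 0.75 × 450 × 960 = 324.0 kN.
Governing: min(442.0, 829.4, 615.6, 324.0) = 324.0 kN → net-section rupture.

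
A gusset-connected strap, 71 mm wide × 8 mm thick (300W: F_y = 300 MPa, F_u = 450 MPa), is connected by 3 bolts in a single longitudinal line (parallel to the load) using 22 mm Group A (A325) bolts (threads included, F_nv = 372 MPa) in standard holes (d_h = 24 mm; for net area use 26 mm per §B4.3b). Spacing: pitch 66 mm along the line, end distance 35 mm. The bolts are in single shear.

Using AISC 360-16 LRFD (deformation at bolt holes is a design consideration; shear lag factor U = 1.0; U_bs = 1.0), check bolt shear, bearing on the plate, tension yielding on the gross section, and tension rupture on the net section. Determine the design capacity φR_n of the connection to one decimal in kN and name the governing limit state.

Bolt shear: A_b = π(22)²/4 = 380.13 mm². φR_n = 0.75 × 372 × 380.13 × 3 × 1 = 318.2 kN.
Bearing (8 mm plate, F_u = 450 MPa): end bolts L_c = 35 − 24/2 = 23, R_n = min(1.2×23×8×450, 2.4×22×8×450) = 99.36 kN/bolt; interior L_c = 66 − 24 = 42, R_n = 181.44 kN/bolt. φR_n = 0.75 × (1×99.36 + 2×181.44) = 346.7 kN.
Tension yield (gross): A_g = 71×8 = 568 mm². φR_n = 0.90 × 300 × 568 = 153.4 kN.
Tension rupture (net): A_n = (71 − 1×26)×8 = 360 mm² (U = 1.0, A_e = A_n). φR_n = 0.75 × 450 × 360 = 121.5 kN.
Governing: min(318.2, 346.7, 153.4, 121.5) = 121.5 kN → net-section rupture.

121.5 kN (net-section rupture governs)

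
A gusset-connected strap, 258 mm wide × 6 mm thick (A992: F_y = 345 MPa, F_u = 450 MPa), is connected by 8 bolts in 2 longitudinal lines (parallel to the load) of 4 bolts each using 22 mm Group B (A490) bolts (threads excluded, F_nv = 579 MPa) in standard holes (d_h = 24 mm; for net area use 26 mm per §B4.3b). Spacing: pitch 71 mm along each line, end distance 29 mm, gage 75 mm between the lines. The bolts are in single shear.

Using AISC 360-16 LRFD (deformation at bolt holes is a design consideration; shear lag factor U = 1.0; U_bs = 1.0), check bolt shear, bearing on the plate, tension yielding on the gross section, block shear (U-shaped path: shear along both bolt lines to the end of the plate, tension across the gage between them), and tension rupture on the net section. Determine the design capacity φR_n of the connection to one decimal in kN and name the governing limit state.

417.2 kN (net-section rupture governs)

Bolt shear: A_b = π(22)²/4 = 380.13 mm². φR_n = 0.75 × 579 × 380.13 × 8 × 1 = 1320.6 kN.
Bearing (6 mm plate, F_u = 450 MPa): end bolts L_c = 29 − 24/2 = 17, R_n = min(1.2×17×6×450, 2.4×22×6×450) = 55.08 kN/bolt; interior L_c = 71 − 24 = 47, R_n = 142.56 kN/bolt. φR_n = 0.75 × (2×55.08 + 6×142.56) = 724.1 kN.
Tension yield (gross): A_g = 258×6 = 1548 mm². φR_n = 0.90 × 345 × 1548 = 480.7 kN.
Block shear: shear path 2×[29+3×71] = 2×242 mm, A_gv = 2904, A_nv = 2×(242 − 3.5×26)×6 = 1812 mm²; tension across gage: (75 − 1×26)×6 = 294 mm². R_n = min(0.6×450×1812, 0.6×345×2904) + 1.0×450×294 = min(489.24, 601.13) + 132.3 = 621.54 kN. φR_n = 0.75 × 621.54 = 466.2 kN.
Tension rupture (net): A_n = (258 − 2×26)×6 = 1236 mm² (U = 1.0, A_e = A_n). φR_n = 0.75 × 450 × 1236 = 417.2 kN.
Governing: min(1320.6, 724.1, 480.7, 466.2, 417.2) = 417.2 kN → net-section rupture.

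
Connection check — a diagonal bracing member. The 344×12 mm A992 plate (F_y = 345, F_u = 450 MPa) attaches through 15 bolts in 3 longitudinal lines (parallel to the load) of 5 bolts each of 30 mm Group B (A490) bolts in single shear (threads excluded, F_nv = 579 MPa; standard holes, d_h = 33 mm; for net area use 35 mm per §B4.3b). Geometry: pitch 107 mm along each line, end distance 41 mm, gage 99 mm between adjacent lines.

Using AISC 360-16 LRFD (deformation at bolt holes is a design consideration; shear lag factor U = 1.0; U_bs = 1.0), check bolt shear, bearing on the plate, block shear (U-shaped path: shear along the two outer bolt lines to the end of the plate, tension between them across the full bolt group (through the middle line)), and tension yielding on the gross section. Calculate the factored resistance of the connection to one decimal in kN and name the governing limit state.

1281.7 kN (gross-section yield governs)

Bolt shear: A_b = π(30)²/4 = 706.86 mm². φR_n = 0.75 × 579 × 706.86 × 15 × 1 = 4604.3 kN.
Bearing (12 mm plate, F_u = 450 MPa): end bolts L_c = 41 − 33/2 = 24.5, R_n = min(1.2×24.5×12×450, 2.4×30×12×450) = 158.76 kN/bolt; interior L_c = 107 − 33 = 74, R_n = 388.8 kN/bolt. φR_n = 0.75 × (3×158.76 + 12×388.8) = 3856.4 kN.
Block shear: shear path 2×[41+4×107] = 2×469 mm, A_gv = 11256, A_nv = 2×(469 − 4.5×35)×12 = 7476 mm²; tension across gage: (198 − 2×35)×12 = 1536 mm². R_n = min(0.6×450×7476, 0.6×345×11256) + 1.0×450×1536 = min(2018.5, 2330) + 691.2 = 2709.7 kN. φR_n = 0.75 × 2709.7 = 2032.3 kN.
Tension yield (gross): A_g = 344×12 = 4128 mm². φR_n = 0.90 × 345 × 4128 = 1281.7 kN.
Governing: min(4604.3, 3856.4, 2032.3, 1281.7) = 1281.7 kN → gross-section yield.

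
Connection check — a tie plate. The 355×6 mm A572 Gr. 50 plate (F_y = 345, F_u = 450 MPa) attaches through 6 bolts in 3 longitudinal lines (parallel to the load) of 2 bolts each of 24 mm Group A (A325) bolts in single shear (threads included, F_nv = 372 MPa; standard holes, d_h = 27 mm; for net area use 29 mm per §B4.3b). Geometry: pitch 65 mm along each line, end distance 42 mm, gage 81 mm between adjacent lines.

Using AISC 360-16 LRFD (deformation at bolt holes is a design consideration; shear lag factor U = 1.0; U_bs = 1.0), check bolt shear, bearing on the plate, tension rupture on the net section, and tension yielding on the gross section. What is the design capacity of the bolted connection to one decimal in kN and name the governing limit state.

484.8 kN (bearing governs)

Bolt shear: A_b = π(24)²/4 = 452.39 mm². φR_n = 0.75 × 372 × 452.39 × 6 × 1 = 757.3 kN.
Bearing (6 mm plate, F_u = 450 MPa): end bolts L_c = 42 − 27/2 = 28.5, R_n = min(1.2×28.5×6×450, 2.4×24×6×450) = 92.34 kN/bolt; interior L_c = 65 − 27 = 38, R_n = 123.12 kN/bolt. φR_n = 0.75 × (3×92.34 + 3×123.12) = 484.8 kN.
Tension rupture (net): A_n = (355 − 3×29)×6 = 1608 mm² (U = 1.0, A_e = A_n). φR_n = 0.75 × 450 × 1608 = 542.7 kN.
Tension yield (gross): A_g = 355×6 = 2130 mm². φR_n = 0.90 × 345 × 2130 = 661.4 kN.
Governing: min(757.3, 484.8, 542.7, 661.4) = 484.8 kN → bearing.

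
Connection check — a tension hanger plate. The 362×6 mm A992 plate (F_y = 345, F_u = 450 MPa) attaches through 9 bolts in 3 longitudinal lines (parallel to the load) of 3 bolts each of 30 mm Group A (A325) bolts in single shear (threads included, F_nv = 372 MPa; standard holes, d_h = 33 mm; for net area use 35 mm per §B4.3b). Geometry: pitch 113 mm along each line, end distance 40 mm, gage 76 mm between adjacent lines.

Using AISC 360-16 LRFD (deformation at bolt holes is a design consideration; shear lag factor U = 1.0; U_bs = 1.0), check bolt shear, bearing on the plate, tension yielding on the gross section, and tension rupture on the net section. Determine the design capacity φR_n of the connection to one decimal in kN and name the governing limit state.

520.4 kN (net-section rupture governs)

Bolt shear: A_b = π(30)²/4 = 706.86 mm². φR_n = 0.75 × 372 × 706.86 × 9 × 1 = 1774.9 kN.
Bearing (6 mm plate, F_u = 450 MPa): end bolts L_c = 40 − 33/2 = 23.5, R_n = min(1.2×23.5×6×450, 2.4×30×6×450) = 76.14 kN/bolt; interior L_c = 113 − 33 = 80, R_n = 194.4 kN/bolt. φR_n = 0.75 × (3×76.14 + 6×194.4) = 1046.1 kN.
Tension yield (gross): A_g = 362×6 = 2172 mm². φR_n = 0.90 × 345 × 2172 = 674.4 kN.
Tension rupture (net): A_n = (362 − 3×35)×6 = 1542 mm² (U = 1.0, A_e = A_n). φR_n = 0.75 × 450 × 1542 = 520.4 kN.
Governing: min(1774.9, 1046.1, 674.4, 520.4) = 520.4 kN → net-section rupture.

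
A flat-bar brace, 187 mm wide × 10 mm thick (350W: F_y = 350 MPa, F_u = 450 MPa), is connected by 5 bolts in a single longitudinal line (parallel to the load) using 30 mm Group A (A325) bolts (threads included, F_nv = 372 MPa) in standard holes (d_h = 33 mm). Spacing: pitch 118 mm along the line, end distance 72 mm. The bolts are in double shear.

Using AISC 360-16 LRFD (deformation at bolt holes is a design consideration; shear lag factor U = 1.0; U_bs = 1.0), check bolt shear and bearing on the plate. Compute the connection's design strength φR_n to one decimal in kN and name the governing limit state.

1196.8 kN (bearing governs)

Bolt shear: A_b = π(30)²/4 = 706.86 mm². φR_n = 0.75 × 372 × 706.86 × 5 × 2 = 1972.1 kN.
Bearing (10 mm plate, F_u = 450 MPa): end bolts L_c = 72 − 33/2 = 55.5, R_n = min(1.2×55.5×10×450, 2.4×30×10×450) = 299.7 kN/bolt; interior L_c = 118 − 33 = 85, R_n = 324 kN/bolt. φR_n = 0.75 × (1×299.7 + 4×324) = 1196.8 kN.
Governing: min(1972.1, 1196.8) = 1196.8 kN → bearing.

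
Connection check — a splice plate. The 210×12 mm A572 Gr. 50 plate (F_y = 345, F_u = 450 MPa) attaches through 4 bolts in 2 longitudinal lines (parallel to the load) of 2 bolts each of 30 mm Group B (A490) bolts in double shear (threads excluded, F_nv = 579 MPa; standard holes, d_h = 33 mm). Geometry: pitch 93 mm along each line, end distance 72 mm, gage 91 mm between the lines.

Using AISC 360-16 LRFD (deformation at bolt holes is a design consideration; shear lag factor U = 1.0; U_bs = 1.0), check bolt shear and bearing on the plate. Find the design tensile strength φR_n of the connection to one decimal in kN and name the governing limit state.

Bolt shear: A_b = π(30)²/4 = 706.86 mm². φR_n = 0.75 × 579 × 706.86 × 4 × 2 = 2455.6 kN.
Bearing (12 mm plate, F_u = 450 MPa): end bolts L_c = 72 − 33/2 = 55.5, R_n = min(1.2×55.5×12×450, 2.4×30×12×450) = 359.64 kN/bolt; interior L_c = 93 − 33 = 60, R_n = 388.8 kN/bolt. φR_n = 0.75 × (2×359.64 + 2×388.8) = 1122.7 kN.
Governing: min(2455.6, 1122.7) = 1122.7 kN → bearing.

1122.7 kN (bearing governs)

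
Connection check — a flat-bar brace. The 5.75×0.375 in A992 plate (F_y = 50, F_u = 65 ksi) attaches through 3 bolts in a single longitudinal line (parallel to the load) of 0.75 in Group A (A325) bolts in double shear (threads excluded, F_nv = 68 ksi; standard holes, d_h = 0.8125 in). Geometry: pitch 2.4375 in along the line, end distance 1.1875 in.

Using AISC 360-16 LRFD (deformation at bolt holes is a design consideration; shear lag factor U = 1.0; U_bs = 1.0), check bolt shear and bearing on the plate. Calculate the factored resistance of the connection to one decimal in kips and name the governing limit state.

83.0 kips (bearing governs)

Bolt shear: A_b = π(0.75)²/4 = 0.44179 in². φR_n = 0.75 × 68 × 0.44179 × 3 × 2 = 135.2 kips.
Bearing (0.375 in plate, F_u = 65 ksi): end bolts L_c = 1.1875 − 0.8125/2 = 0.78125, R_n = min(1.2×0.78125×0.375×65, 2.4×0.75×0.375×65) = 22.852 kips/bolt; interior L_c = 2.4375 − 0.8125 = 1.625, R_n = 43.875 kips/bolt. φR_n = 0.75 × (1×22.852 + 2×43.875) = 83.0 kips.
Governing: min(135.2, 83.0) = 83.0 kips → bearing.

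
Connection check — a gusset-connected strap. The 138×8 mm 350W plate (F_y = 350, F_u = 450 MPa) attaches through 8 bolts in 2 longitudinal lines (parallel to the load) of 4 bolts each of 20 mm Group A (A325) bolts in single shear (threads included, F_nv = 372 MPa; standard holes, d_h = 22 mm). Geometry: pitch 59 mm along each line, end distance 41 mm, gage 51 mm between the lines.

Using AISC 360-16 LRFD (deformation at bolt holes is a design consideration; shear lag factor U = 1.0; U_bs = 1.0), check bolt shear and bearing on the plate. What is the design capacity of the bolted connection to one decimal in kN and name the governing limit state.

701.2 kN (bolt shear governs)

Bolt shear: A_b = π(20)²/4 = 314.16 mm². φR_n = 0.75 × 372 × 314.16 × 8 × 1 = 701.2 kN.
Bearing (8 mm plate, F_u = 450 MPa): end bolts L_c = 41 − 22/2 = 30, R_n = min(1.2×30×8×450, 2.4×20×8×450) = 129.6 kN/bolt; interior L_c = 59 − 22 = 37, R_n = 159.84 kN/bolt. φR_n = 0.75 × (2×129.6 + 6×159.84) = 913.7 kN.
Governing: min(701.2, 913.7) = 701.2 kN → bolt shear.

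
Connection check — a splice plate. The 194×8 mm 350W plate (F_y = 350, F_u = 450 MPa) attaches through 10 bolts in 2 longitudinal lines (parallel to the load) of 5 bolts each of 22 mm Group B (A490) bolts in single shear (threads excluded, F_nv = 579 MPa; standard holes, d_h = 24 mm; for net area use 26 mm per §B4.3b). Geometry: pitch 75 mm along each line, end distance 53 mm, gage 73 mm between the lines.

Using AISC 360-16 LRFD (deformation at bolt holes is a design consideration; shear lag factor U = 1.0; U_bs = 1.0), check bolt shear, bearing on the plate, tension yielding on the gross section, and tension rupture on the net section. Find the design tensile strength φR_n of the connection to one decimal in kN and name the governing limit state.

383.4 kN (net-section rupture governs)

Bolt shear: A_b = π(22)²/4 = 380.13 mm². φR_n = 0.75 × 579 × 380.13 × 10 × 1 = 1650.7 kN.
Bearing (8 mm plate, F_u = 450 MPa): end bolts L_c = 53 − 24/2 = 41, R_n = min(1.2×41×8×450, 2.4×22×8×450) = 177.12 kN/bolt; interior L_c = 75 − 24 = 51, R_n = 190.08 kN/bolt. φR_n = 0.75 × (2×177.12 + 8×190.08) = 1406.2 kN.
Tension yield (gross): A_g = 194×8 = 1552 mm². φR_n = 0.90 × 350 × 1552 = 488.9 kN.
Tension rupture (net): A_n = (194 − 2×26)×8 = 1136 mm² (U = 1.0, A_e = A_n). φR_n = 0.75 × 450 × 1136 = 383.4 kN.
Governing: min(1650.7, 1406.2, 488.9, 383.4) = 383.4 kN → net-section rupture.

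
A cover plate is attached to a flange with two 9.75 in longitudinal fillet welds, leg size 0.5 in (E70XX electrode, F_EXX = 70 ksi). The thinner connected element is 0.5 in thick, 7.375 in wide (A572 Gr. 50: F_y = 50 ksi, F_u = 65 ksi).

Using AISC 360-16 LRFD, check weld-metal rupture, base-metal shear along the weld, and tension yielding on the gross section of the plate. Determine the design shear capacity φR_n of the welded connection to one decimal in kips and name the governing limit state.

Weld metal: throat = 0.707×0.5 = 0.3535 in, L = 2×9.75 = 19.5 in. φR_n = 0.75 × 0.6 × 70 × 0.3535 × 19.5 = 217.1 kips.
Base metal shear (0.5 in plate): yield φR_n = 1.0×0.6×50×0.5×19.5 = 292.5 kips; rupture φR_n = 0.75×0.6×65×0.5×19.5 = 285.2 kips; take 285.2 kips (rupture).
Tension yield (gross): A_g = 7.375×0.5 = 3.6875 in². φR_n = 0.90 × 50 × 3.6875 = 165.9 kips.
Governing: min(217.1, 285.2, 165.9) = 165.9 kips → gross-section yield.

165.9 kips (gross-section yield governs)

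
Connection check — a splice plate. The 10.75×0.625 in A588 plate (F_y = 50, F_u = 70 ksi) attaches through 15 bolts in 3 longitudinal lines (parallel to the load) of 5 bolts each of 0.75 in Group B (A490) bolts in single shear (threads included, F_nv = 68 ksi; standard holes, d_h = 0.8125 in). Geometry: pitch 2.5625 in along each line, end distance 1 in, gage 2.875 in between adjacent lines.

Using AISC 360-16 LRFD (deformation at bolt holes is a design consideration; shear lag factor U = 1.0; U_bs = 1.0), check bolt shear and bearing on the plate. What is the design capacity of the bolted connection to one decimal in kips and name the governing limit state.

Bolt shear: A_b = π(0.75)²/4 = 0.44179 in². φR_n = 0.75 × 68 × 0.44179 × 15 × 1 = 338.0 kips.
Bearing (0.625 in plate, F_u = 70 ksi): end bolts L_c = 1 − 0.8125/2 = 0.59375, R_n = min(1.2×0.59375×0.625×70, 2.4×0.75×0.625×70) = 31.172 kips/bolt; interior L_c = 2.5625 − 0.8125 = 1.75, R_n = 78.75 kips/bolt. φR_n = 0.75 × (3×31.172 + 12×78.75) = 778.9 kips.
Governing: min(338.0, 778.9) = 338.0 kips → bolt shear.

338.0 kips (bolt shear governs)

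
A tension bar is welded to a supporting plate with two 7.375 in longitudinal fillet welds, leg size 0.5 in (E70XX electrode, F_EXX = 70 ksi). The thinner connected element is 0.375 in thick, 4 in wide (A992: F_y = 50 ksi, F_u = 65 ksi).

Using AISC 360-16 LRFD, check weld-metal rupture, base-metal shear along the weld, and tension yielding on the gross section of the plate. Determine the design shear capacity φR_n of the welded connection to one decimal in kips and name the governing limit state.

67.5 kips (gross-section yield governs)

Weld metal: throat = 0.707×0.5 = 0.3535 in, L = 2×7.375 = 14.75 in. φR_n = 0.75 × 0.6 × 70 × 0.3535 × 14.75 = 164.2 kips.
Base metal shear (0.375 in plate): yield φR_n = 1.0×0.6×50×0.375×14.75 = 165.9 kips; rupture φR_n = 0.75×0.6×65×0.375×14.75 = 161.8 kips; take 161.8 kips (rupture).
Tension yield (gross): A_g = 4×0.375 = 1.5 in². φR_n = 0.90 × 50 × 1.5 = 67.5 kips.
Governing: min(164.2, 161.8, 67.5) = 67.5 kips → gross-section yield.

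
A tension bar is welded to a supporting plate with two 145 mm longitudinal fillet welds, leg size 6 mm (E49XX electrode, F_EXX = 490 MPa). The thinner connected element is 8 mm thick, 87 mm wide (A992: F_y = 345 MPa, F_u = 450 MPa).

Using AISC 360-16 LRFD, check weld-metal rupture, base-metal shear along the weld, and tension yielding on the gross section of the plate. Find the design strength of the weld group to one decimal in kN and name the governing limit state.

216.1 kN (gross-section yield governs)

Weld metal: throat = 0.707×6 = 4.242 mm, L = 2×145 = 290 mm. φR_n = 0.75 × 0.6 × 490 × 4.242 × 290 = 271.3 kN.
Base metal shear (8 mm plate): yield φR_n = 1.0×0.6×345×8×290 = 480.2 kN; rupture φR_n = 0.75×0.6×450×8×290 = 469.8 kN; take 469.8 kN (rupture).
Tension yield (gross): A_g = 87×8 = 696 mm². φR_n = 0.90 × 345 × 696 = 216.1 kN.
Governing: min(271.3, 469.8, 216.1) = 216.1 kN → gross-section yield.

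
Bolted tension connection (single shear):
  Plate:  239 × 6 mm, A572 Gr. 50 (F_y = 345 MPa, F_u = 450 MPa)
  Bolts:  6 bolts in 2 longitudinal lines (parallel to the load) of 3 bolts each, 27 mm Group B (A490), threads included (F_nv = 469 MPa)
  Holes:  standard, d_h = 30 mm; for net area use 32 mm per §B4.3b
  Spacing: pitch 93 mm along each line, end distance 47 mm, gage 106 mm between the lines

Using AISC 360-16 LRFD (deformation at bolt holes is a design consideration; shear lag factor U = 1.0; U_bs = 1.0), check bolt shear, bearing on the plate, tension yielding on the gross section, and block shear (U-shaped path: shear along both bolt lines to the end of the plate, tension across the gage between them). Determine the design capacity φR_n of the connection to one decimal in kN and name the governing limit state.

445.3 kN (gross-section yield governs)

Bolt shear: A_b = π(27)²/4 = 572.56 mm². φR_n = 0.75 × 469 × 572.56 × 6 × 1 = 1208.4 kN.
Bearing (6 mm plate, F_u = 450 MPa): end bolts L_c = 47 − 30/2 = 32, R_n = min(1.2×32×6×450, 2.4×27×6×450) = 103.68 kN/bolt; interior L_c = 93 − 30 = 63, R_n = 174.96 kN/bolt. φR_n = 0.75 × (2×103.68 + 4×174.96) = 680.4 kN.
Tension yield (gross): A_g = 239×6 = 1434 mm². φR_n = 0.90 × 345 × 1434 = 445.3 kN.
Block shear: shear path 2×[47+2×93] = 2×233 mm, A_gv = 2796, A_nv = 2×(233 − 2.5×32)×6 = 1836 mm²; tension across gage: (106 − 1×32)×6 = 444 mm². R_n = min(0.6×450×1836, 0.6×345×2796) + 1.0×450×444 = min(495.72, 578.77) + 199.8 = 695.52 kN. φR_n = 0.75 × 695.52 = 521.6 kN.
Governing: min(1208.4, 680.4, 445.3, 521.6) = 445.3 kN → gross-section yield.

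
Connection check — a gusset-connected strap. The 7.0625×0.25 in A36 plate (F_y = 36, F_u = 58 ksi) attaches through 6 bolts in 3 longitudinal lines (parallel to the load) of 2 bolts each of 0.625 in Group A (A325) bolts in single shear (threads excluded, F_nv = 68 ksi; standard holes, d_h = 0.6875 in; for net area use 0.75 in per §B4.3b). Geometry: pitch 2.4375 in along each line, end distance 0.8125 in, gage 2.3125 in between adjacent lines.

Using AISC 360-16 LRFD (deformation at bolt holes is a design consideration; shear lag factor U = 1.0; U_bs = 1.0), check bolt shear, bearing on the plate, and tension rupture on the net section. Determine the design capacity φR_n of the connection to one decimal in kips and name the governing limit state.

52.3 kips (net-section rupture governs)

Bolt shear: A_b = π(0.625)²/4 = 0.3068 in². φR_n = 0.75 × 68 × 0.3068 × 6 × 1 = 93.9 kips.
Bearing (0.25 in plate, F_u = 58 ksi): end bolts L_c = 0.8125 − 0.6875/2 = 0.46875, R_n = min(1.2×0.46875×0.25×58, 2.4×0.625×0.25×58) = 8.1563 kips/bolt; interior L_c = 2.4375 − 0.6875 = 1.75, R_n = 21.75 kips/bolt. φR_n = 0.75 × (3×8.1563 + 3×21.75) = 67.3 kips.
Tension rupture (net): A_n = (7.0625 − 3×0.75)×0.25 = 1.2031 in² (U = 1.0, A_e = A_n). φR_n = 0.75 × 58 × 1.2031 = 52.3 kips.
Governing: min(93.9, 67.3, 52.3) = 52.3 kips → net-section rupture.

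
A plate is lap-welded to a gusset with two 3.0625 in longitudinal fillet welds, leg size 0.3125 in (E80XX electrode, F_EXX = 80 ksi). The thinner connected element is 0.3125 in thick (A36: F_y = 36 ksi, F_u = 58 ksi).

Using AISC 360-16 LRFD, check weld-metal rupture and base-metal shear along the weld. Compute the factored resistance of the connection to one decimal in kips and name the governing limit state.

Weld metal: throat = 0.707×0.3125 = 0.22094 in, L = 2×3.0625 = 6.125 in. φR_n = 0.75 × 0.6 × 80 × 0.22094 × 6.125 = 48.7 kips.
Base metal shear (0.3125 in plate): yield φR_n = 1.0×0.6×36×0.3125×6.125 = 41.3 kips; rupture φR_n = 0.75×0.6×58×0.3125×6.125 = 50.0 kips; take 41.3 kips (yield).
Governing: min(48.7, 41.3) = 41.3 kips → base-metal shear.

41.3 kips (base-metal shear governs)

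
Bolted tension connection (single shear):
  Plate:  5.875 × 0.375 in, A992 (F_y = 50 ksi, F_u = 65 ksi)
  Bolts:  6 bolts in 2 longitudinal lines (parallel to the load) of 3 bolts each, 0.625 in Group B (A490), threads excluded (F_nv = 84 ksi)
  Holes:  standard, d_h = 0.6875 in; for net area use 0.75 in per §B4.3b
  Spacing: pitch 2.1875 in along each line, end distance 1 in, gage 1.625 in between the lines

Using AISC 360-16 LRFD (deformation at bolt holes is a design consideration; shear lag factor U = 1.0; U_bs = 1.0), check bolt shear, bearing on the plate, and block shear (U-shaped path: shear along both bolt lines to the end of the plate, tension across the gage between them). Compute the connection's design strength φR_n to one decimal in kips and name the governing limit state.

92.8 kips (block shear governs)

Bolt shear: A_b = π(0.625)²/4 = 0.3068 in². φR_n = 0.75 × 84 × 0.3068 × 6 × 1 = 116.0 kips.
Bearing (0.375 in plate, F_u = 65 ksi): end bolts L_c = 1 − 0.6875/2 = 0.65625, R_n = min(1.2×0.65625×0.375×65, 2.4×0.625×0.375×65) = 19.195 kips/bolt; interior L_c = 2.1875 − 0.6875 = 1.5, R_n = 36.563 kips/bolt. φR_n = 0.75 × (2×19.195 + 4×36.563) = 138.5 kips.
Block shear: shear path 2×[1+2×2.1875] = 2×5.375 in, A_gv = 4.0313, A_nv = 2×(5.375 − 2.5×0.75)×0.375 = 2.625 in²; tension across gage: (1.625 − 1×0.75)×0.375 = 0.32813 in². R_n = min(0.6×65×2.625, 0.6×50×4.0313) + 1.0×65×0.32813 = min(102.38, 120.94) + 21.328 = 123.71 kips. φR_n = 0.75 × 123.71 = 92.8 kips.
Governing: min(116.0, 138.5, 92.8) = 92.8 kips → block shear.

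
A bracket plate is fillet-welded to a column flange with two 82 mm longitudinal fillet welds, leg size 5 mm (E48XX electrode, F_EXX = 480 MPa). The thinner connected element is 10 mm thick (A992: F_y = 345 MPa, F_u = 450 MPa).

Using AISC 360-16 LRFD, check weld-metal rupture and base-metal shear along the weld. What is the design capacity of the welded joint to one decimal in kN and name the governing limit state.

Weld metal: throat = 0.707×5 = 3.535 mm, L = 2×82 = 164 mm. φR_n = 0.75 × 0.6 × 480 × 3.535 × 164 = 125.2 kN.
Base metal shear (10 mm plate): yield φR_n = 1.0×0.6×345×10×164 = 339.5 kN; rupture φR_n = 0.75×0.6×450×10×164 = 332.1 kN; take 332.1 kN (rupture).
Governing: min(125.2, 332.1) = 125.2 kN → weld metal.

125.2 kN (weld metal governs)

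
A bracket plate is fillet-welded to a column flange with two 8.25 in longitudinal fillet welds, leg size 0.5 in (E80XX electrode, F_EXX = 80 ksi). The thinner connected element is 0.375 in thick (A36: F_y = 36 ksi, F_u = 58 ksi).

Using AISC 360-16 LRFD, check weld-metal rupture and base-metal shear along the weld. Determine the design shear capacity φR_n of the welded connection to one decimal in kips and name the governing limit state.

133.7 kips (base-metal shear governs)

Weld metal: throat = 0.707×0.5 = 0.3535 in, L = 2×8.25 = 16.5 in. φR_n = 0.75 × 0.6 × 80 × 0.3535 × 16.5 = 210.0 kips.
Base metal shear (0.375 in plate): yield φR_n = 1.0×0.6×36×0.375×16.5 = 133.7 kips; rupture φR_n = 0.75×0.6×58×0.375×16.5 = 161.5 kips; take 133.7 kips (yield).
Governing: min(210.0, 133.7) = 133.7 kips → base-metal shear.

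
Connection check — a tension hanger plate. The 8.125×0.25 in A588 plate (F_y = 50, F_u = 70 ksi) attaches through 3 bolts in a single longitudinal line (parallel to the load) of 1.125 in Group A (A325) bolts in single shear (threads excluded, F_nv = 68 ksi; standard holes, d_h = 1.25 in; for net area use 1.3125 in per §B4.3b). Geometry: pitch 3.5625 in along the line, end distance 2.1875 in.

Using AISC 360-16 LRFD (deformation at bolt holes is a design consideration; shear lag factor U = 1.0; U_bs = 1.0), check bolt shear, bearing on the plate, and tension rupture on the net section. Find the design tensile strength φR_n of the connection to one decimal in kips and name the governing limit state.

89.4 kips (net-section rupture governs)

Bolt shear: A_b = π(1.125)²/4 = 0.99402 in². φR_n = 0.75 × 68 × 0.99402 × 3 × 1 = 152.1 kips.
Bearing (0.25 in plate, F_u = 70 ksi): end bolts L_c = 2.1875 − 1.25/2 = 1.5625, R_n = min(1.2×1.5625×0.25×70, 2.4×1.125×0.25×70) = 32.813 kips/bolt; interior L_c = 3.5625 − 1.25 = 2.3125, R_n = 47.25 kips/bolt. φR_n = 0.75 × (1×32.813 + 2×47.25) = 95.5 kips.
Tension rupture (net): A_n = (8.125 − 1×1.3125)×0.25 = 1.7031 in² (U = 1.0, A_e = A_n). φR_n = 0.75 × 70 × 1.7031 = 89.4 kips.
Governing: min(152.1, 95.5, 89.4) = 89.4 kips → net-section rupture.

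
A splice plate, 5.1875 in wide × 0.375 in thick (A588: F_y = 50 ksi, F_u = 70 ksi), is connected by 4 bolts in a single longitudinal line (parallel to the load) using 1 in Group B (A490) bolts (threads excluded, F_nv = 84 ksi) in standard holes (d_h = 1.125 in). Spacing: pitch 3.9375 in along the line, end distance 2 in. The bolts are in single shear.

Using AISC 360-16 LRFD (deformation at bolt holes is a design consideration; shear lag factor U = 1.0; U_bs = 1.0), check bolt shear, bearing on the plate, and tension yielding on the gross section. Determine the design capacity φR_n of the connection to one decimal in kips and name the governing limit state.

87.5 kips (gross-section yield governs)

Bolt shear: A_b = π(1)²/4 = 0.7854 in². φR_n = 0.75 × 84 × 0.7854 × 4 × 1 = 197.9 kips.
Bearing (0.375 in plate, F_u = 70 ksi): end bolts L_c = 2 − 1.125/2 = 1.4375, R_n = min(1.2×1.4375×0.375×70, 2.4×1×0.375×70) = 45.281 kips/bolt; interior L_c = 3.9375 − 1.125 = 2.8125, R_n = 63 kips/bolt. φR_n = 0.75 × (1×45.281 + 3×63) = 175.7 kips.
Tension yield (gross): A_g = 5.1875×0.375 = 1.9453 in². φR_n = 0.90 × 50 × 1.9453 = 87.5 kips.
Governing: min(197.9, 175.7, 87.5) = 87.5 kips → gross-section yield.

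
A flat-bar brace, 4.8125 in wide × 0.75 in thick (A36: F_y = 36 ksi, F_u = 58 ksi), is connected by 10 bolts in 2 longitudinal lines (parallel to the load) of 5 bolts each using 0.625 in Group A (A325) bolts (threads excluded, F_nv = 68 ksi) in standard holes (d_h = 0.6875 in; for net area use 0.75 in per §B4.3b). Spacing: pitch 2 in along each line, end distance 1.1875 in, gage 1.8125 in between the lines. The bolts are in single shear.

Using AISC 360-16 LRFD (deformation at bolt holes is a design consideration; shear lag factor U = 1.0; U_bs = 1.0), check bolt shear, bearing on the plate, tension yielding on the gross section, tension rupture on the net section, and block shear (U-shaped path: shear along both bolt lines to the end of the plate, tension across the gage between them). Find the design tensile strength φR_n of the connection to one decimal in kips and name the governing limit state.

108.1 kips (net-section rupture governs)

Bolt shear: A_b = π(0.625)²/4 = 0.3068 in². φR_n = 0.75 × 68 × 0.3068 × 10 × 1 = 156.5 kips.
Bearing (0.75 in plate, F_u = 58 ksi): end bolts L_c = 1.1875 − 0.6875/2 = 0.84375, R_n = min(1.2×0.84375×0.75×58, 2.4×0.625×0.75×58) = 44.044 kips/bolt; interior L_c = 2 − 0.6875 = 1.3125, R_n = 65.25 kips/bolt. φR_n = 0.75 × (2×44.044 + 8×65.25) = 457.6 kips.
Tension yield (gross): A_g = 4.8125×0.75 = 3.6094 in². φR_n = 0.90 × 36 × 3.6094 = 116.9 kips.
Tension rupture (net): A_n = (4.8125 − 2×0.75)×0.75 = 2.4844 in² (U = 1.0, A_e = A_n). φR_n = 0.75 × 58 × 2.4844 = 108.1 kips.
Block shear: shear path 2×[1.1875+4×2] = 2×9.1875 in, A_gv = 13.781, A_nv = 2×(9.1875 − 4.5×0.75)×0.75 = 8.7188 in²; tension across gage: (1.8125 − 1×0.75)×0.75 = 0.79688 in². R_n = min(0.6×58×8.7188, 0.6×36×13.781) + 1.0×58×0.79688 = min(303.41, 297.67) + 46.219 = 343.89 kips. φR_n = 0.75 × 343.89 = 257.9 kips.
Governing: min(156.5, 457.6, 116.9, 108.1, 257.9) = 108.1 kips → net-section rupture.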